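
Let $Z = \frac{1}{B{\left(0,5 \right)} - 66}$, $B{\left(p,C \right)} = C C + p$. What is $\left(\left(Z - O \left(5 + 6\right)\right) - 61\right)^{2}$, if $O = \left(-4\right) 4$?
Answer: $\frac{22221796}{1681} \approx 13219.0$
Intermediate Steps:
$O = -16$
$B{\left(p,C \right)} = p + C^{2}$ ($B{\left(p,C \right)} = C^{2} + p = p + C^{2}$)
$Z = - \frac{1}{41}$ ($Z = \frac{1}{\left(0 + 5^{2}\right) - 66} = \frac{1}{\left(0 + 25\right) - 66} = \frac{1}{25 - 66} = \frac{1}{-41} = - \frac{1}{41} \approx -0.02439$)
$\left(\left(Z - O \left(5 + 6\right)\right) - 61\right)^{2} = \left(\left(- \frac{1}{41} - - 16 \left(5 + 6\right)\right) - 61\right)^{2} = \left(\left(- \frac{1}{41} - \left(-16\right) 11\right) - 61\right)^{2} = \left(\left(- \frac{1}{41} - -176\right) - 61\right)^{2} = \left(\left(- \frac{1}{41} + 176\right) - 61\right)^{2} = \left(\frac{7215}{41} - 61\right)^{2} = \left(\frac{4714}{41}\right)^{2} = \frac{22221796}{1681}$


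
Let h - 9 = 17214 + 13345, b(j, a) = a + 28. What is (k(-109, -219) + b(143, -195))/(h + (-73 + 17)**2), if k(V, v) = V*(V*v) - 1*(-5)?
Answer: -2602101/33704 ≈ -77.204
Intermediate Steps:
b(j, a) = 28 + a
k(V, v) = 5 + v*V**2 (k(V, v) = v*V**2 + 5 = 5 + v*V**2)
h = 30568 (h = 9 + (17214 + 13345) = 9 + 30559 = 30568)
(k(-109, -219) + b(143, -195))/(h + (-73 + 17)**2) = ((5 - 219*(-109)**2) + (28 - 195))/(30568 + (-73 + 17)**2) = ((5 - 219*11881) - 167)/(30568 + (-56)**2) = ((5 - 2601939) - 167)/(30568 + 3136) = (-2601934 - 167)/33704 = -2602101*1/33704 = -2602101/33704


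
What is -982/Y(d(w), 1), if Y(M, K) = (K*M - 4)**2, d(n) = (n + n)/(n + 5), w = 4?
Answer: -39771/392 ≈ -101.46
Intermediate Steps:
d(n) = 2*n/(5 + n) (d(n) = (2*n)/(5 + n) = 2*n/(5 + n))
Y(M, K) = (-4 + K*M)**2
-982/Y(d(w), 1) = -982/(-4 + 1*(2*4/(5 + 4)))**2 = -982/(-4 + 1*(2*4/9))**2 = -982/(-4 + 1*(2*4*(1/9)))**2 = -982/(-4 + 1*(8/9))**2 = -982/(-4 + 8/9)**2 = -982/((-28/9)**2) = -982/784/81 = -982*81/784 = -39771/392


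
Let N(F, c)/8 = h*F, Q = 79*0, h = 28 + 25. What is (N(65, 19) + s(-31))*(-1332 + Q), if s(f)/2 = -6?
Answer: -36693936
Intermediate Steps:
s(f) = -12 (s(f) = 2*(-6) = -12)
h = 53
Q = 0
N(F, c) = 424*F (N(F, c) = 8*(53*F) = 424*F)
(N(65, 19) + s(-31))*(-1332 + Q) = (424*65 - 12)*(-1332 + 0) = (27560 - 12)*(-1332) = 27548*(-1332) = -36693936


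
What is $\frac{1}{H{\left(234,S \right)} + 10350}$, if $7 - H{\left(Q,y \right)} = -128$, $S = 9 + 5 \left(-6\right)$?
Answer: $\frac{1}{10485} \approx 9.5374 \cdot 10^{-5}$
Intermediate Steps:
$S = -21$ ($S = 9 - 30 = -21$)
$H{\left(Q,y \right)} = 135$ ($H{\left(Q,y \right)} = 7 - -128 = 7 + 128 = 135$)
$\frac{1}{H{\left(234,S \right)} + 10350} = \frac{1}{135 + 10350} = \frac{1}{10485}$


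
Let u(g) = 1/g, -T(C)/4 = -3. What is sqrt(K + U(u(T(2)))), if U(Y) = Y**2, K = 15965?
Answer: sqrt(2298961)/12 ≈ 126.35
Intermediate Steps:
T(C) = 12 (T(C) = -4*(-3) = 12)
sqrt(K + U(u(T(2)))) = sqrt(15965 + (1/12)**2) = sqrt(15965 + 1/144) = sqrt(2298961/144) = sqrt(2298961)/12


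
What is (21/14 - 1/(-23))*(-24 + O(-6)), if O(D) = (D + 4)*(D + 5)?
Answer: -781/23 ≈ -33.957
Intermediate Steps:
O(D) = (4 + D)*(5 + D)
(21/14 - 1/(-23))*(-24 + O(-6)) = (21/14 - 1/(-23))*(-24 + (20 + (-6)**2 + 9*(-6))) = (21*(1/14) - 1*(-1/23))*(-24 + (20 + 36 - 54)) = (3/2 + 1/23)*(-24 + 2) = (71/46)*(-22) = -781/23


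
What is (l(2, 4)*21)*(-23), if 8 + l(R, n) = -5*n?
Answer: 13524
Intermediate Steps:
l(R, n) = -8 - 5*n
(l(2, 4)*21)*(-23) = ((-8 - 5*4)*21)*(-23) = ((-8 - 20)*21)*(-23) = -28*21*(-23) = -588*(-23) = 13524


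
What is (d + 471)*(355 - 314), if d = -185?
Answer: 11726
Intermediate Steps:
(d + 471)*(355 - 314) = (-185 + 471)*(355 - 314) = 286*41 = 11726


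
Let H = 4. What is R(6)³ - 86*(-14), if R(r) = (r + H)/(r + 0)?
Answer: 32633/27 ≈ 1208.6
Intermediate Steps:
R(r) = (4 + r)/r (R(r) = (r + 4)/(r + 0) = (4 + r)/r)
R(6)³ - 86*(-14) = ((4 + 6)/6)³ - 86*(-14) = ((⅙)*10)³ + 1204 = (5/3)³ + 1204 = 125/27 + 1204 = 32633/27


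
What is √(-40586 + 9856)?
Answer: I*√30730 ≈ 175.3*I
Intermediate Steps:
√(-40586 + 9856) = √(-30730) = I*√30730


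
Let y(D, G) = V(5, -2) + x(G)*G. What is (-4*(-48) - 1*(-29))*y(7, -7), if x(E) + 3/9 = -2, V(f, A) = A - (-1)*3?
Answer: 11492/3 ≈ 3830.7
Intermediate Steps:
V(f, A) = 3 + A (V(f, A) = A - 1*(-3) = A + 3 = 3 + A)
x(E) = -7/3 (x(E) = -⅓ - 2 = -7/3)
y(D, G) = 1 - 7*G/3 (y(D, G) = (3 - 2) - 7*G/3 = 1 - 7*G/3)
(-4*(-48) - 1*(-29))*y(7, -7) = (-4*(-48) - 1*(-29))*(1 - 7/3*(-7)) = (192 + 29)*(1 + 49/3) = 221*(52/3) = 11492/3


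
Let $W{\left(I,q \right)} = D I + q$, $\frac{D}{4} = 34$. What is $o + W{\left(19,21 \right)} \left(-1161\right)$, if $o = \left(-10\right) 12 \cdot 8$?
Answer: $-3025365$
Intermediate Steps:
$D = 136$ ($D = 4 \cdot 34 = 136$)
$W{\left(I,q \right)} = q + 136 I$ ($W{\left(I,q \right)} = 136 I + q = q + 136 I$)
$o = -960$ ($o = \left(-120\right) 8 = -960$)
$o + W{\left(19,21 \right)} \left(-1161\right) = -960 + \left(21 + 136 \cdot 19\right) \left(-1161\right) = -960 + \left(21 + 2584\right) \left(-1161\right) = -960 + 2605 \left(-1161\right) = -960 - 3024405 = -3025365$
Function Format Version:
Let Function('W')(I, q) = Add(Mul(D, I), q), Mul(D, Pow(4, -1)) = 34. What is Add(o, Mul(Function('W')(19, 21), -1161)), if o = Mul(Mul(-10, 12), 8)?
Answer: -3025365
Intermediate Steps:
D = 136 (D = Mul(4, 34) = 136)
Function('W')(I, q) = Add(q, Mul(136, I)) (Function('W')(I, q) = Add(Mul(136, I), q) = Add(q, Mul(136, I)))
o = -960 (o = Mul(-120, 8) = -960)
Add(o, Mul(Function('W')(19, 21), -1161)) = Add(-960, Mul(Add(21, Mul(136, 19)), -1161)) = Add(-960, Mul(Add(21, 2584), -1161)) = Add(-960, Mul(2605, -1161)) = Add(-960, -3024405) = -3025365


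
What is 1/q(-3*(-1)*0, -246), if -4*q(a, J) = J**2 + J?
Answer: -2/30135 ≈ -6.6368e-5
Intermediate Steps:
q(a, J) = -J/4 - J**2/4 (q(a, J) = -(J**2 + J)/4 = -(J + J**2)/4 = -J/4 - J**2/4)
1/q(-3*(-1)*0, -246) = 1/(-1/4*(-246)*(1 - 246)) = 1/(-1/4*(-246)*(-245)) = 1/(-30135/2) = -2/30135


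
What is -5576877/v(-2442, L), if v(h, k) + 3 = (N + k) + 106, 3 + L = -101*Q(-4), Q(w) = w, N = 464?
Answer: -5576877/968 ≈ -5761.2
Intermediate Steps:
L = 401 (L = -3 - 101*(-4) = -3 + 404 = 401)
v(h, k) = 567 + k (v(h, k) = -3 + ((464 + k) + 106) = -3 + (570 + k) = 567 + k)
-5576877/v(-2442, L) = -5576877/(567 + 401) = -5576877/968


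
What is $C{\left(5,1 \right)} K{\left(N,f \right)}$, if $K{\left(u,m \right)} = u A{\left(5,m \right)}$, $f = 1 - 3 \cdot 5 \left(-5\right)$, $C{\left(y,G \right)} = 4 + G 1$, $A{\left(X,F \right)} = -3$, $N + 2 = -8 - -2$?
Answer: $120$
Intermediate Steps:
$N = -8$ ($N = -2 - 6 = -8$)
$C{\left(y,G \right)} = 4 + G$
$f = 76$ ($f = 1 - -75 = 1 + 75 = 76$)
$K{\left(u,m \right)} = - 3 u$ ($K{\left(u,m \right)} = u \left(-3\right) = - 3 u$)
$C{\left(5,1 \right)} K{\left(N,f \right)} = \left(4 + 1\right) \left(\left(-3\right) \left(-8\right)\right) = 5 \cdot 24 = 120$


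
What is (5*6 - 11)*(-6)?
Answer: -114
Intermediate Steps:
(5*6 - 11)*(-6) = (30 - 11)*(-6) = 19*(-6) = -114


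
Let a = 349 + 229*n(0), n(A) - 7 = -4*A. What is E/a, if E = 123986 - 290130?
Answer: -5192/61 ≈ -85.115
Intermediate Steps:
n(A) = 7 - 4*A
E = -166144
a = 1952 (a = 349 + 229*(7 - 4*0) = 349 + 229*(7 + 0) = 349 + 229*7 = 349 + 1603 = 1952)
E/a = -166144/1952 = -166144*1/1952 = -5192/61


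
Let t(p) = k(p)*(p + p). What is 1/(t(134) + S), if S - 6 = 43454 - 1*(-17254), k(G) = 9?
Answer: 1/63126 ≈ 1.5841e-5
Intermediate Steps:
t(p) = 18*p (t(p) = 9*(p + p) = 9*(2*p) = 18*p)
S = 60714 (S = 6 + (43454 - 1*(-17254)) = 6 + (43454 + 17254) = 6 + 60708 = 60714)
1/(t(134) + S) = 1/(18*134 + 60714) = 1/(2412 + 60714) = 1/63126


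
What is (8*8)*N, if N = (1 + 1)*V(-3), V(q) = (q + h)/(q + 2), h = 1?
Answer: 256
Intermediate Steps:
V(q) = (1 + q)/(2 + q) (V(q) = (q + 1)/(q + 2) = (1 + q)/(2 + q))
N = 4 (N = (1 + 1)*((1 - 3)/(2 - 3)) = 2*(-2/(-1)) = 2*(-1*(-2)) = 2*2 = 4)
(8*8)*N = (8*8)*4 = 64*4 = 256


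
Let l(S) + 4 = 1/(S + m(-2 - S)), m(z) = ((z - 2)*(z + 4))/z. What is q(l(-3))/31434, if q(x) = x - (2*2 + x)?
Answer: -2/15717 ≈ -0.00012725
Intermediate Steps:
m(z) = (-2 + z)*(4 + z)/z (m(z) = ((-2 + z)*(4 + z))/z = (-2 + z)*(4 + z)/z)
l(S) = -15/4 + S/8 (l(S) = -4 + 1/(S + (2 + (-2 - S) - 8/(-2 - S))) = -4 + 1/(S + (-S - 8/(-2 - S))) = -4 + 1/(-8/(-2 - S)) = -4 + (¼ + S/8) = -15/4 + S/8)
q(x) = -4 (q(x) = x - (4 + x) = x + (-4 - x) = -4)
q(l(-3))/31434 = -4/31434 = -4*1/31434 = -2/15717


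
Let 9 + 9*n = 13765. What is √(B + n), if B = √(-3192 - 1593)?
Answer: √(13756 + 9*I*√4785)/3 ≈ 39.105 + 0.88445*I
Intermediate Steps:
n = 13756/9 (n = -1 + (⅑)*13765 = -1 + 13765/9 = 13756/9 ≈ 1528.4)
B = I*√4785 (B = √(-4785) = I*√4785 ≈ 69.174*I)
√(B + n) = √(I*√4785 + 13756/9) = √(13756/9 + I*√4785)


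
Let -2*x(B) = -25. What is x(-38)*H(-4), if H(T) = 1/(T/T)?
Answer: 25/2 ≈ 12.500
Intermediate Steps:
H(T) = 1 (H(T) = 1/1 = 1)
x(B) = 25/2 (x(B) = -½*(-25) = 25/2)
x(-38)*H(-4) = (25/2)*1 = 25/2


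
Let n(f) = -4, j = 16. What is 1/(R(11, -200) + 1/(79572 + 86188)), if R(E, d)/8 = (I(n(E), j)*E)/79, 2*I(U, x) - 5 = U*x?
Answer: -13095040/430312881 ≈ -0.030431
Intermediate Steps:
I(U, x) = 5/2 + U*x/2 (I(U, x) = 5/2 + (U*x)/2 = 5/2 + U*x/2)
R(E, d) = -236*E/79 (R(E, d) = 8*(((5/2 + (½)*(-4)*16)*E)/79) = 8*(((5/2 - 32)*E)*(1/79)) = 8*(-59*E/2*(1/79)) = 8*(-59*E/158) = -236*E/79)
1/(R(11, -200) + 1/(79572 + 86188)) = 1/(-236/79*11 + 1/(79572 + 86188)) = 1/(-2596/79 + 1/165760) = 1/(-430312881/13095040) = -13095040/430312881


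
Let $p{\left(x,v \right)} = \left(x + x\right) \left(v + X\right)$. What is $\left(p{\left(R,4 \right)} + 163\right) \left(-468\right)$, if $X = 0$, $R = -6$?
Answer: $-53820$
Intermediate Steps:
$p{\left(x,v \right)} = 2 v x$ ($p{\left(x,v \right)} = \left(x + x\right) \left(v + 0\right) = 2 x v = 2 v x$)
$\left(p{\left(R,4 \right)} + 163\right) \left(-468\right) = \left(2 \cdot 4 \left(-6\right) + 163\right) \left(-468\right) = \left(-48 + 163\right) \left(-468\right) = 115 \left(-468\right) = -53820$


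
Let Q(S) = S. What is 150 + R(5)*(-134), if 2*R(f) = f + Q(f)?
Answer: -520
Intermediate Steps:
R(f) = f (R(f) = (f + f)/2 = (2*f)/2 = f)
150 + R(5)*(-134) = 150 + 5*(-134) = 150 - 670 = -520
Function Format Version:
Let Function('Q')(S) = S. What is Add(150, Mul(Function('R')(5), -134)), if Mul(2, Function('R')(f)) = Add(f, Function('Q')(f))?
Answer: -520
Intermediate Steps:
Function('R')(f) = f (Function('R')(f) = Mul(Rational(1, 2), Add(f, f)) = Mul(Rational(1, 2), Mul(2, f)) = f)
Add(150, Mul(Function('R')(5), -134)) = Add(150, Mul(5, -134)) = Add(150, -670) = -520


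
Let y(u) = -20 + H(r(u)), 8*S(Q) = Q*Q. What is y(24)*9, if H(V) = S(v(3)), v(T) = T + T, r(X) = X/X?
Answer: -279/2 ≈ -139.50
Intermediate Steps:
r(X) = 1
v(T) = 2*T
S(Q) = Q**2/8 (S(Q) = (Q*Q)/8 = Q**2/8)
H(V) = 9/2 (H(V) = (2*3)**2/8 = (1/8)*6**2 = (1/8)*36 = 9/2)
y(u) = -31/2 (y(u) = -20 + 9/2 = -31/2)
y(24)*9 = -31/2*9 = -279/2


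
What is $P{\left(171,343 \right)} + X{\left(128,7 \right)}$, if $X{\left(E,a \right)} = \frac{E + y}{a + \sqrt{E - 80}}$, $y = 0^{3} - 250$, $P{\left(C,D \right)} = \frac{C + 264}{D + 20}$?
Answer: $- \frac{103189}{121} + 488 \sqrt{3} \approx -7.5609$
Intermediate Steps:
$P{\left(C,D \right)} = \frac{264 + C}{20 + D}$
$y = -250$ ($y = 0 - 250 = -250$)
$X{\left(E,a \right)} = \frac{-250 + E}{a + \sqrt{-80 + E}}$ ($X{\left(E,a \right)} = \frac{E - 250}{a + \sqrt{E - 80}} = \frac{-250 + E}{a + \sqrt{-80 + E}}$)
$P{\left(171,343 \right)} + X{\left(128,7 \right)} = \frac{264 + 171}{20 + 343} + \frac{-250 + 128}{7 + \sqrt{-80 + 128}} = \frac{1}{363} \cdot 435 + \frac{1}{7 + \sqrt{48}} \left(-122\right) = \frac{1}{363} \cdot 435 + \frac{1}{7 + 4 \sqrt{3}} \left(-122\right) = \frac{145}{121} - \frac{122}{7 + 4 \sqrt{3}}$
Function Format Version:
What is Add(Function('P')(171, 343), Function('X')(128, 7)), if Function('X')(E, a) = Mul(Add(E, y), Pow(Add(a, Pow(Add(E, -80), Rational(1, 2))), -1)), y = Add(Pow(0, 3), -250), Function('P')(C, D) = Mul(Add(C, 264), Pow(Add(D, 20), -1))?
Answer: Add(Rational(-103189, 121), Mul(488, Pow(3, Rational(1, 2)))) ≈ -7.5609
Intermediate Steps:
Function('P')(C, D) = Mul(Pow(Add(20, D), -1), Add(264, C)) (Function('P')(C, D) = Mul(Add(264, C), Pow(Add(20, D), -1)) = Mul(Pow(Add(20, D), -1), Add(264, C)))
y = -250 (y = Add(0, -250) = -250)
Function('X')(E, a) = Mul(Pow(Add(a, Pow(Add(-80, E), Rational(1, 2))), -1), Add(-250, E)) (Function('X')(E, a) = Mul(Add(E, -250), Pow(Add(a, Pow(Add(E, -80), Rational(1, 2))), -1)) = Mul(Add(-250, E), Pow(Add(a, Pow(Add(-80, E), Rational(1, 2))), -1)) = Mul(Pow(Add(a, Pow(Add(-80, E), Rational(1, 2))), -1), Add(-250, E)))
Add(Function('P')(171, 343), Function('X')(128, 7)) = Add(Mul(Pow(Add(20, 343), -1), Add(264, 171)), Mul(Pow(Add(7, Pow(Add(-80, 128), Rational(1, 2))), -1), Add(-250, 128))) = Add(Mul(Pow(363, -1), 435), Mul(Pow(Add(7, Pow(48, Rational(1, 2))), -1), -122)) = Add(Mul(Rational(1, 363), 435), Mul(Pow(Add(7, Mul(4, Pow(3, Rational(1, 2)))), -1), -122)) = Add(Rational(145, 121), Mul(-122, Pow(Add(7, Mul(4, Pow(3, Rational(1, 2)))), -1)))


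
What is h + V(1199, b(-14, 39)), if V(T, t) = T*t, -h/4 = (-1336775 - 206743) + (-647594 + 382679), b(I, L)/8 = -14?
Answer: 7099444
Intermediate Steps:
b(I, L) = -112 (b(I, L) = 8*(-14) = -112)
h = 7233732 (h = -4*((-1336775 - 206743) + (-647594 + 382679)) = -4*(-1543518 - 264915) = -4*(-1808433) = 7233732)
h + V(1199, b(-14, 39)) = 7233732 + 1199*(-112) = 7233732 - 134288 = 7099444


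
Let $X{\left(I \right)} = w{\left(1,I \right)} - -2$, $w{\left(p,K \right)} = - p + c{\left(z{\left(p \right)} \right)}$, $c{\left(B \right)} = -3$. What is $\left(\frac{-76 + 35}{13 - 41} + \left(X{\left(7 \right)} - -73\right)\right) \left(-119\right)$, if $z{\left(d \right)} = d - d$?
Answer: $- \frac{34493}{4} \approx -8623.3$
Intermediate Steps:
$z{\left(d \right)} = 0$
$w{\left(p,K \right)} = -3 - p$ ($w{\left(p,K \right)} = - p - 3 = -3 - p$)
$X{\left(I \right)} = -2$ ($X{\left(I \right)} = \left(-3 - 1\right) - -2 = \left(-3 - 1\right) + 2 = -4 + 2 = -2$)
$\left(\frac{-76 + 35}{13 - 41} + \left(X{\left(7 \right)} - -73\right)\right) \left(-119\right) = \left(\frac{-76 + 35}{13 - 41} - -71\right) \left(-119\right) = \left(- \frac{41}{-28} + \left(-2 + 73\right)\right) \left(-119\right) = \left(\left(-41\right) \left(- \frac{1}{28}\right) + 71\right) \left(-119\right) = \left(\frac{41}{28} + 71\right) \left(-119\right) = \frac{2029}{28} \left(-119\right) = - \frac{34493}{4}$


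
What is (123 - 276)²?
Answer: 23409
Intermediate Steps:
(123 - 276)² = (-153)² = 23409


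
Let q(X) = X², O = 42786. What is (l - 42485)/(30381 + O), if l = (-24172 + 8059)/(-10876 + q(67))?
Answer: -30148398/51924181 ≈ -0.58062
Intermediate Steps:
l = 5371/2129 (l = (-24172 + 8059)/(-10876 + 67²) = -16113/(-10876 + 4489) = -16113/(-6387) = -16113*(-1/6387) = 5371/2129 ≈ 2.5228)
(l - 42485)/(30381 + O) = (5371/2129 - 42485)/(30381 + 42786) = -90445194/2129/73167 = -90445194/2129*1/73167 = -30148398/51924181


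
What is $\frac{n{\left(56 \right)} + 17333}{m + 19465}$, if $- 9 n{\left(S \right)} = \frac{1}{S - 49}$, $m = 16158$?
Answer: $\frac{1091978}{2244249} \approx 0.48657$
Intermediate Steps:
$n{\left(S \right)} = - \frac{1}{9 \left(-49 + S\right)}$ ($n{\left(S \right)} = - \frac{1}{9 \left(S - 49\right)} = - \frac{1}{9 \left(-49 + S\right)}$)
$\frac{n{\left(56 \right)} + 17333}{m + 19465} = \frac{- \frac{1}{-441 + 9 \cdot 56} + 17333}{16158 + 19465} = \frac{- \frac{1}{-441 + 504} + 17333}{35623} = \left(- \frac{1}{63} + 17333\right) \frac{1}{35623} = \frac{1091978}{63} \cdot \frac{1}{35623} = \frac{1091978}{2244249}$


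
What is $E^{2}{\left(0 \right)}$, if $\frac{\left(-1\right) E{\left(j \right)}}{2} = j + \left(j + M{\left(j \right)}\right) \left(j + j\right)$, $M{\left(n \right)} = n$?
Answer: $0$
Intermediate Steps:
$E{\left(j \right)} = - 8 j^{2} - 2 j$ ($E{\left(j \right)} = - 2 \left(j + \left(j + j\right) \left(j + j\right)\right) = - 2 \left(j + 2 j 2 j\right) = - 2 \left(j + 4 j^{2}\right) = - 8 j^{2} - 2 j$)
$E^{2}{\left(0 \right)} = \left(\left(-2\right) 0 \left(1 + 4 \cdot 0\right)\right)^{2} = \left(\left(-2\right) 0 \left(1 + 0\right)\right)^{2} = \left(\left(-2\right) 0 \cdot 1\right)^{2} = 0^{2} = 0$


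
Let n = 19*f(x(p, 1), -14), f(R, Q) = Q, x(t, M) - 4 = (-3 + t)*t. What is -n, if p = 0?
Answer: 266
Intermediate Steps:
x(t, M) = 4 + t*(-3 + t) (x(t, M) = 4 + (-3 + t)*t = 4 + t*(-3 + t))
n = -266 (n = 19*(-14) = -266)
-n = -1*(-266) = 266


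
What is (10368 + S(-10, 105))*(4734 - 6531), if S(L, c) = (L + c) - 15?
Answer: -18775056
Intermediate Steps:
S(L, c) = -15 + L + c
(10368 + S(-10, 105))*(4734 - 6531) = (10368 + (-15 - 10 + 105))*(4734 - 6531) = (10368 + 80)*(-1797) = 10448*(-1797) = -18775056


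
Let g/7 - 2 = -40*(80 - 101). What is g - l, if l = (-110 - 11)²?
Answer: -8747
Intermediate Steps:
l = 14641 (l = (-121)² = 14641)
g = 5894 (g = 14 + 7*(-40*(80 - 101)) = 14 + 7*(-40*(-21)) = 14 + 7*840 = 14 + 5880 = 5894)
g - l = 5894 - 1*14641 = 5894 - 14641 = -8747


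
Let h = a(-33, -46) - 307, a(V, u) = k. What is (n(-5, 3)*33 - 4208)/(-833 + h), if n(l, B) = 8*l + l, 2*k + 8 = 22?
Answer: 5693/1133 ≈ 5.0247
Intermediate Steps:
k = 7 (k = -4 + (½)*22 = -4 + 11 = 7)
n(l, B) = 9*l
a(V, u) = 7
h = -300 (h = 7 - 307 = -300)
(n(-5, 3)*33 - 4208)/(-833 + h) = ((9*(-5))*33 - 4208)/(-833 - 300) = (-45*33 - 4208)/(-1133) = (-1485 - 4208)*(-1/1133) = -5693*(-1/1133) = 5693/1133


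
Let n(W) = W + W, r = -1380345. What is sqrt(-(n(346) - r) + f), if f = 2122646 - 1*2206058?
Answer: I*sqrt(1464449) ≈ 1210.1*I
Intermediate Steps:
n(W) = 2*W
f = -83412 (f = 2122646 - 2206058 = -83412)
sqrt(-(n(346) - r) + f) = sqrt(-(2*346 - 1*(-1380345)) - 83412) = sqrt(-(692 + 1380345) - 83412) = sqrt(-1*1381037 - 83412) = sqrt(-1381037 - 83412) = sqrt(-1464449) = I*sqrt(1464449)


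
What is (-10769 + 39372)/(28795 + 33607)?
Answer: 28603/62402 ≈ 0.45837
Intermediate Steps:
(-10769 + 39372)/(28795 + 33607) = 28603/62402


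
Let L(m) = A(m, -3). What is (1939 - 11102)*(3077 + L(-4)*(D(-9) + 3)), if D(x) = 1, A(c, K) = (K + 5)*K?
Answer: -27974639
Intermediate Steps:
A(c, K) = K*(5 + K) (A(c, K) = (5 + K)*K = K*(5 + K))
L(m) = -6 (L(m) = -3*(5 - 3) = -3*2 = -6)
(1939 - 11102)*(3077 + L(-4)*(D(-9) + 3)) = (1939 - 11102)*(3077 - 6*(1 + 3)) = -9163*(3077 - 6*4) = -9163*(3077 - 24) = -9163*3053 = -27974639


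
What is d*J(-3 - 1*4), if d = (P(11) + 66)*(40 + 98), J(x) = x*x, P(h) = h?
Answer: 520674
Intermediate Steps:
J(x) = x**2
d = 10626 (d = (11 + 66)*(40 + 98) = 77*138 = 10626)
d*J(-3 - 1*4) = 10626*(-3 - 1*4)**2 = 10626*(-3 - 4)**2 = 10626*(-7)**2 = 10626*49 = 520674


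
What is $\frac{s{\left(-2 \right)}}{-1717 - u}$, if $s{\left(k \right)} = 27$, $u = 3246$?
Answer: $- \frac{27}{4963} \approx -0.0054403$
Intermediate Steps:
$\frac{s{\left(-2 \right)}}{-1717 - u} = \frac{27}{-1717 - 3246} = \frac{27}{-4963} = 27 \left(- \frac{1}{4963}\right) = - \frac{27}{4963}$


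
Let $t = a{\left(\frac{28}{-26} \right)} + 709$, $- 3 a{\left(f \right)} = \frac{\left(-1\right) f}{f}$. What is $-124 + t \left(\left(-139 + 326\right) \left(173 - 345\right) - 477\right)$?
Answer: $- \frac{69460420}{3} \approx -2.3153 \cdot 10^{7}$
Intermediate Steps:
$a{\left(f \right)} = \frac{1}{3}$ ($a{\left(f \right)} = - \frac{- f \frac{1}{f}}{3} = \left(- \frac{1}{3}\right) \left(-1\right) = \frac{1}{3}$)
$t = \frac{2128}{3}$ ($t = \frac{1}{3} + 709 = \frac{2128}{3} \approx 709.33$)
$-124 + t \left(\left(-139 + 326\right) \left(173 - 345\right) - 477\right) = -124 + \frac{2128 \left(\left(-139 + 326\right) \left(173 - 345\right) - 477\right)}{3} = -124 + \frac{2128 \left(187 \left(-172\right) - 477\right)}{3} = -124 + \frac{2128 \left(-32164 - 477\right)}{3} = -124 + \frac{2128}{3} \left(-32641\right) = -124 - \frac{69460048}{3} = - \frac{69460420}{3}$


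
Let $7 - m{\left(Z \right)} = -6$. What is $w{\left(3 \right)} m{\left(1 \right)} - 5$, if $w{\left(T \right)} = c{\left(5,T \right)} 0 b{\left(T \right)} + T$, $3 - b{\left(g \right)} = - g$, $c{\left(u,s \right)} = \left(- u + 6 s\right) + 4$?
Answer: $34$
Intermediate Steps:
$m{\left(Z \right)} = 13$ ($m{\left(Z \right)} = 7 - -6 = 7 + 6 = 13$)
$c{\left(u,s \right)} = 4 - u + 6 s$
$b{\left(g \right)} = 3 + g$ ($b{\left(g \right)} = 3 - - g = 3 + g$)
$w{\left(T \right)} = T$ ($w{\left(T \right)} = \left(4 - 5 + 6 T\right) 0 \left(3 + T\right) + T = \left(-1 + 6 T\right) 0 \left(3 + T\right) + T = 0 \left(3 + T\right) + T = 0 + T = T$)
$w{\left(3 \right)} m{\left(1 \right)} - 5 = 3 \cdot 13 - 5 = 39 - 5 = 34$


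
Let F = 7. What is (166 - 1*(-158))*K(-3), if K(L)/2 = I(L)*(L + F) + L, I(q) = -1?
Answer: -4536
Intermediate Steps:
K(L) = -14 (K(L) = 2*(-(L + 7) + L) = 2*(-(7 + L) + L) = 2*((-7 - L) + L) = 2*(-7) = -14)
(166 - 1*(-158))*K(-3) = (166 - 1*(-158))*(-14) = (166 + 158)*(-14) = 324*(-14) = -4536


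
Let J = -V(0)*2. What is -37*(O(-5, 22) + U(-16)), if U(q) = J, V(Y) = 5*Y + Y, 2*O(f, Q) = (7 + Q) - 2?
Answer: -999/2 ≈ -499.50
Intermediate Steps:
O(f, Q) = 5/2 + Q/2 (O(f, Q) = ((7 + Q) - 2)/2 = (5 + Q)/2 = 5/2 + Q/2)
V(Y) = 6*Y
J = 0 (J = -6*0*2 = -1*0*2 = 0*2 = 0)
U(q) = 0
-37*(O(-5, 22) + U(-16)) = -37*((5/2 + (½)*22) + 0) = -37*((5/2 + 11) + 0) = -37*(27/2 + 0) = -37*27/2 = -999/2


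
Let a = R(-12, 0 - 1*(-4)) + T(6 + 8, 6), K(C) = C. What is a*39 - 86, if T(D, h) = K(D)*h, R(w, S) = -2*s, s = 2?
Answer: 3034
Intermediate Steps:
R(w, S) = -4 (R(w, S) = -2*2 = -4)
T(D, h) = D*h
a = 80 (a = -4 + (6 + 8)*6 = -4 + 14*6 = -4 + 84 = 80)
a*39 - 86 = 80*39 - 86 = 3120 - 86 = 3034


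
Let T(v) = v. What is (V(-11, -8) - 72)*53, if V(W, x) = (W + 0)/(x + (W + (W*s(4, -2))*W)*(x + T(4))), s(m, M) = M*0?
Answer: -137959/36 ≈ -3832.2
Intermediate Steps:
s(m, M) = 0
V(W, x) = W/(x + W*(4 + x)) (V(W, x) = (W + 0)/(x + (W + (W*0)*W)*(x + 4)) = W/(x + (W + 0*W)*(4 + x)) = W/(x + (W + 0)*(4 + x)) = W/(x + W*(4 + x)))
(V(-11, -8) - 72)*53 = (-11/(-8 + 4*(-11) - 11*(-8)) - 72)*53 = (-11/(-8 - 44 + 88) - 72)*53 = (-11/36 - 72)*53 = -2603/36*53 = -137959/36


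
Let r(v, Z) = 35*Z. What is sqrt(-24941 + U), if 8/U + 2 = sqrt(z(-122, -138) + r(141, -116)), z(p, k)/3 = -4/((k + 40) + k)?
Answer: sqrt((2943510 - 24941*I*sqrt(14132683))/(-118 + I*sqrt(14132683))) ≈ 0.0004 - 157.93*I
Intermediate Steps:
z(p, k) = -12/(40 + 2*k) (z(p, k) = 3*(-4/((k + 40) + k)) = 3*(-4/((40 + k) + k)) = 3*(-4/(40 + 2*k)) = -12/(40 + 2*k))
U = 8/(-2 + I*sqrt(14132683)/59) (U = 8/(-2 + sqrt(-6/(20 - 138) + 35*(-116))) = 8/(-2 + sqrt(-6/(-118) - 4060)) = 8/(-2 + sqrt(-6*(-1/118) - 4060)) = 8/(-2 + sqrt(3/59 - 4060)) = 8/(-2 + sqrt(-239537/59)) = 8/(-2 + I*sqrt(14132683)/59) ≈ -0.0039371 - 0.12543*I)
sqrt(-24941 + U) = sqrt(-24941 + (-944/239773 - 8*I*sqrt(14132683)/239773)) = sqrt(-5980179337/239773 - 8*I*sqrt(14132683)/239773)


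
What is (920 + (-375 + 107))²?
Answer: 425104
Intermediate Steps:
(920 + (-375 + 107))² = (920 - 268)² = 652² = 425104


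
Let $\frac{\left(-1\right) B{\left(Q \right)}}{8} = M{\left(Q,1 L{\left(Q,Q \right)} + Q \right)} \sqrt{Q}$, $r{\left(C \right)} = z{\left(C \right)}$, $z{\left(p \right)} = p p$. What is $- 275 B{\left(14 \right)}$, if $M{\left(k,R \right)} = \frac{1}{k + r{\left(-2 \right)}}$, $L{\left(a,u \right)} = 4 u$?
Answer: $\frac{1100 \sqrt{14}}{9} \approx 457.31$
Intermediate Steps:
$z{\left(p \right)} = p^{2}$
$r{\left(C \right)} = C^{2}$
$M{\left(k,R \right)} = \frac{1}{4 + k}$ ($M{\left(k,R \right)} = \frac{1}{k + \left(-2\right)^{2}} = \frac{1}{k + 4} = \frac{1}{4 + k}$)
$B{\left(Q \right)} = - \frac{8 \sqrt{Q}}{4 + Q}$ ($B{\left(Q \right)} = - 8 \frac{\sqrt{Q}}{4 + Q} = - \frac{8 \sqrt{Q}}{4 + Q}$)
$- 275 B{\left(14 \right)} = - 275 \left(- \frac{8 \sqrt{14}}{4 + 14}\right) = - 275 \left(- \frac{8 \sqrt{14}}{18}\right) = - 275 \left(\left(-8\right) \sqrt{14} \cdot \frac{1}{18}\right) = - 275 \left(- \frac{4 \sqrt{14}}{9}\right) = \frac{1100 \sqrt{14}}{9}$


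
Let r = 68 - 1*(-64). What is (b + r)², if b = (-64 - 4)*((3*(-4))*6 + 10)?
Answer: 18905104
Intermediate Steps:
b = 4216 (b = -68*(-12*6 + 10) = -68*(-72 + 10) = -68*(-62) = 4216)
r = 132 (r = 68 + 64 = 132)
(b + r)² = (4216 + 132)² = 4348² = 18905104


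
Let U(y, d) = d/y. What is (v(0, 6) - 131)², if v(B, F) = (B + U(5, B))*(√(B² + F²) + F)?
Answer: 17161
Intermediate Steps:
v(B, F) = 6*B*(F + √(B² + F²))/5 (v(B, F) = (B + B/5)*(√(B² + F²) + F) = (B + B*(⅕))*(F + √(B² + F²)) = (B + B/5)*(F + √(B² + F²)) = (6*B/5)*(F + √(B² + F²)) = 6*B*(F + √(B² + F²))/5)
(v(0, 6) - 131)² = ((6/5)*0*(6 + √(0² + 6²)) - 131)² = ((6/5)*0*(6 + √(0 + 36)) - 131)² = ((6/5)*0*(6 + √36) - 131)² = ((6/5)*0*(6 + 6) - 131)² = ((6/5)*0*12 - 131)² = (0 - 131)² = (-131)² = 17161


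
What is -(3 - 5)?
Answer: 2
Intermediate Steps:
-(3 - 5) = -(-2) = -1*(-2) = 2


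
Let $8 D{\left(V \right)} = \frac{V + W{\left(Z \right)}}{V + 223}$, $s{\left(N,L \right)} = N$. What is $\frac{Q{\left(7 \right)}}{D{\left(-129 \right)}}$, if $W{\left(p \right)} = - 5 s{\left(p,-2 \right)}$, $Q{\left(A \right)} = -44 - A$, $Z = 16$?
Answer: $\frac{38352}{209} \approx 183.5$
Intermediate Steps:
$W{\left(p \right)} = - 5 p$
$D{\left(V \right)} = \frac{-80 + V}{8 \left(223 + V\right)}$ ($D{\left(V \right)} = \frac{\left(V - 80\right) \frac{1}{V + 223}}{8} = \frac{\left(V - 80\right) \frac{1}{223 + V}}{8} = \frac{\left(-80 + V\right) \frac{1}{223 + V}}{8} = \frac{\frac{1}{223 + V} \left(-80 + V\right)}{8} = \frac{-80 + V}{8 \left(223 + V\right)}$)
$\frac{Q{\left(7 \right)}}{D{\left(-129 \right)}} = \frac{-44 - 7}{\frac{1}{8} \frac{1}{223 - 129} \left(-80 - 129\right)} = \frac{-44 - 7}{\frac{1}{8} \cdot \frac{1}{94} \left(-209\right)} = - \frac{51}{\frac{1}{8} \cdot \frac{1}{94} \left(-209\right)} = - \frac{51}{- \frac{209}{752}} = \left(-51\right) \left(- \frac{752}{209}\right) = \frac{38352}{209}$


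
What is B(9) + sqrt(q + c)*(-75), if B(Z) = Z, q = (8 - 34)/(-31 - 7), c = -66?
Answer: 9 - 75*I*sqrt(23579)/19 ≈ 9.0 - 606.14*I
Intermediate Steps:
q = 13/19 (q = -26/(-38) = -26*(-1/38) = 13/19 ≈ 0.68421)
B(9) + sqrt(q + c)*(-75) = 9 + sqrt(13/19 - 66)*(-75) = 9 + sqrt(-1241/19)*(-75) = 9 + (I*sqrt(23579)/19)*(-75) = 9 - 75*I*sqrt(23579)/19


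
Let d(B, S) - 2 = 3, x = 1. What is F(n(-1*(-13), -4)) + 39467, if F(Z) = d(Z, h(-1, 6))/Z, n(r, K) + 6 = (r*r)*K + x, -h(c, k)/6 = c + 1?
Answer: 26877022/681 ≈ 39467.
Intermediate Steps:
h(c, k) = -6 - 6*c (h(c, k) = -6*(c + 1) = -6*(1 + c) = -6 - 6*c)
d(B, S) = 5 (d(B, S) = 2 + 3 = 5)
n(r, K) = -5 + K*r² (n(r, K) = -6 + ((r*r)*K + 1) = -6 + (r²*K + 1) = -6 + (K*r² + 1) = -6 + (1 + K*r²) = -5 + K*r²)
F(Z) = 5/Z
F(n(-1*(-13), -4)) + 39467 = 5/(-5 - 4*(-1*(-13))²) + 39467 = 5/(-5 - 4*13²) + 39467 = 5/(-5 - 4*169) + 39467 = 5/(-5 - 676) + 39467 = 5/(-681) + 39467 = 5*(-1/681) + 39467 = -5/681 + 39467 = 26877022/681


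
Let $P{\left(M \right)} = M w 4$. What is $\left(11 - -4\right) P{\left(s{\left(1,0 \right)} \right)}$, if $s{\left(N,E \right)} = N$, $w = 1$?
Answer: $60$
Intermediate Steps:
$P{\left(M \right)} = 4 M$ ($P{\left(M \right)} = M 1 \cdot 4 = M 4 = 4 M$)
$\left(11 - -4\right) P{\left(s{\left(1,0 \right)} \right)} = \left(11 - -4\right) 4 \cdot 1 = \left(11 + 4\right) 4 = 15 \cdot 4 = 60$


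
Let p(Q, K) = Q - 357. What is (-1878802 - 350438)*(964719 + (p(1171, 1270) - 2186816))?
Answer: 2722532914920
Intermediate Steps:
p(Q, K) = -357 + Q
(-1878802 - 350438)*(964719 + (p(1171, 1270) - 2186816)) = (-1878802 - 350438)*(964719 + ((-357 + 1171) - 2186816)) = -2229240*(964719 + (814 - 2186816)) = -2229240*(964719 - 2186002) = -2229240*(-1221283) = 2722532914920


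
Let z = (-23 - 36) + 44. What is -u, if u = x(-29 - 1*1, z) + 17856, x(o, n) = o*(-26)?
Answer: -18636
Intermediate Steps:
z = -15 (z = -59 + 44 = -15)
x(o, n) = -26*o
u = 18636 (u = -26*(-29 - 1*1) + 17856 = -26*(-29 - 1) + 17856 = -26*(-30) + 17856 = 780 + 17856 = 18636)
-u = -1*18636 = -18636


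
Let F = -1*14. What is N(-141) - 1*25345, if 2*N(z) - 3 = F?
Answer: -50701/2 ≈ -25351.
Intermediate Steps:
F = -14
N(z) = -11/2 (N(z) = 3/2 + (1/2)*(-14) = 3/2 - 7 = -11/2)
N(-141) - 1*25345 = -11/2 - 1*25345 = -11/2 - 25345 = -50701/2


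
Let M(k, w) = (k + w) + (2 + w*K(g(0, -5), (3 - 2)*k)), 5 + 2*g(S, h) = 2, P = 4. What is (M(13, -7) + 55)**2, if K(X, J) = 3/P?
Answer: 53361/16 ≈ 3335.1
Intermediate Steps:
g(S, h) = -3/2 (g(S, h) = -5/2 + (1/2)*2 = -5/2 + 1 = -3/2)
K(X, J) = 3/4
M(k, w) = 2 + k + 7*w/4 (M(k, w) = (k + w) + (2 + w*(3/4)) = (k + w) + (2 + 3*w/4) = 2 + k + 7*w/4)
(M(13, -7) + 55)**2 = ((2 + 13 + (7/4)*(-7)) + 55)**2 = ((2 + 13 - 49/4) + 55)**2 = (11/4 + 55)**2 = (231/4)**2 = 53361/16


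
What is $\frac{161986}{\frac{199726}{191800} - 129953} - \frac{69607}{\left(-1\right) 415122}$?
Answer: $- \frac{5581225246597741}{5173413439281114} \approx -1.0788$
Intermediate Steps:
$\frac{161986}{\frac{199726}{191800} - 129953} - \frac{69607}{\left(-1\right) 415122} = \frac{161986}{199726 \cdot \frac{1}{191800} - 129953} - \frac{69607}{-415122} = \frac{161986}{\frac{99863}{95900} - 129953} - - \frac{69607}{415122} = \frac{161986}{- \frac{12462392837}{95900}} + \frac{69607}{415122} = 161986 \left(- \frac{95900}{12462392837}\right) + \frac{69607}{415122} = - \frac{15534457400}{12462392837} + \frac{69607}{415122} = - \frac{5581225246597741}{5173413439281114}$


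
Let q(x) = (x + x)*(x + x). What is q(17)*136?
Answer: 157216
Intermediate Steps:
q(x) = 4*x² (q(x) = (2*x)*(2*x) = 4*x²)
q(17)*136 = (4*17²)*136 = (4*289)*136 = 1156*136 = 157216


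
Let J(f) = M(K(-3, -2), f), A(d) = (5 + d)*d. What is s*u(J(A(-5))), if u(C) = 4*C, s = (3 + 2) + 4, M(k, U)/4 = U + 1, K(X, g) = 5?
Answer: 144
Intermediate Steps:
M(k, U) = 4 + 4*U (M(k, U) = 4*(U + 1) = 4*(1 + U) = 4 + 4*U)
A(d) = d*(5 + d)
J(f) = 4 + 4*f
s = 9 (s = 5 + 4 = 9)
s*u(J(A(-5))) = 9*(4*(4 + 4*(-5*(5 - 5)))) = 9*(4*(4 + 4*(-5*0))) = 9*(4*(4 + 4*0)) = 9*(4*(4 + 0)) = 9*(4*4) = 9*16 = 144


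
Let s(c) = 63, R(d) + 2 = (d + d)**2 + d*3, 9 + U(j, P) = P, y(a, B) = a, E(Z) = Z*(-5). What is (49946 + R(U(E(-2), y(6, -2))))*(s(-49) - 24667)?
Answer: -1229486484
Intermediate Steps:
E(Z) = -5*Z
U(j, P) = -9 + P
R(d) = -2 + 3*d + 4*d**2 (R(d) = -2 + ((d + d)**2 + d*3) = -2 + ((2*d)**2 + 3*d) = -2 + (4*d**2 + 3*d) = -2 + (3*d + 4*d**2) = -2 + 3*d + 4*d**2)
(49946 + R(U(E(-2), y(6, -2))))*(s(-49) - 24667) = (49946 + (-2 + 3*(-9 + 6) + 4*(-9 + 6)**2))*(63 - 24667) = (49946 + (-2 + 3*(-3) + 4*(-3)**2))*(-24604) = (49946 + (-2 - 9 + 4*9))*(-24604) = (49946 + (-2 - 9 + 36))*(-24604) = (49946 + 25)*(-24604) = 49971*(-24604) = -1229486484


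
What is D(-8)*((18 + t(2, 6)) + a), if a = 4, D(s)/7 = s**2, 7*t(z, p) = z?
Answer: 9984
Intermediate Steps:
t(z, p) = z/7
D(s) = 7*s**2
D(-8)*((18 + t(2, 6)) + a) = (7*(-8)**2)*((18 + (1/7)*2) + 4) = (7*64)*((18 + 2/7) + 4) = 448*(128/7 + 4) = 448*(156/7) = 9984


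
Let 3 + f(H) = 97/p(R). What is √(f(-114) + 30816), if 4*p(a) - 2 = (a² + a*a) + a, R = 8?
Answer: √146714079/69 ≈ 175.54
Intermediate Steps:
p(a) = ½ + a²/2 + a/4 (p(a) = ½ + ((a² + a*a) + a)/4 = ½ + ((a² + a²) + a)/4 = ½ + (2*a² + a)/4 = ½ + (a + 2*a²)/4 = ½ + (a²/2 + a/4) = ½ + a²/2 + a/4)
f(H) = -13/69 (f(H) = -3 + 97/(½ + (½)*8² + (¼)*8) = -3 + 97/(½ + (½)*64 + 2) = -3 + 97/(½ + 32 + 2) = -3 + 97/(69/2) = -3 + 97*(2/69) = -3 + 194/69 = -13/69)
√(f(-114) + 30816) = √(-13/69 + 30816) = √(2126291/69) = √146714079/69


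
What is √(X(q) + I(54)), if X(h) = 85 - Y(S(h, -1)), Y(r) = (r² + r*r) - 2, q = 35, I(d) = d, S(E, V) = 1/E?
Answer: √172723/35 ≈ 11.874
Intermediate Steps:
Y(r) = -2 + 2*r² (Y(r) = (r² + r²) - 2 = 2*r² - 2 = -2 + 2*r²)
X(h) = 87 - 2/h² (X(h) = 85 - (-2 + 2*(1/h)²) = 85 - (-2 + 2/h²) = 85 + (2 - 2/h²) = 87 - 2/h²)
√(X(q) + I(54)) = √((87 - 2/35²) + 54) = √((87 - 2*1/1225) + 54) = √((87 - 2/1225) + 54) = √(106573/1225 + 54) = √(172723/1225) = √172723/35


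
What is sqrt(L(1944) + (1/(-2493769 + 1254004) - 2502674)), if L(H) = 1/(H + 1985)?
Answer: I*sqrt(59380941954205481190243990)/4871036685 ≈ 1582.0*I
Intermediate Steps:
L(H) = 1/(1985 + H)
sqrt(L(1944) + (1/(-2493769 + 1254004) - 2502674)) = sqrt(1/(1985 + 1944) + (1/(-2493769 + 1254004) - 2502674)) = sqrt(1/3929 + (1/(-1239765) - 2502674)) = sqrt(1/3929 + (-1/1239765 - 2502674)) = sqrt(1/3929 - 3102727631611/1239765) = sqrt(-12190616863359854/4871036685) = I*sqrt(59380941954205481190243990)/4871036685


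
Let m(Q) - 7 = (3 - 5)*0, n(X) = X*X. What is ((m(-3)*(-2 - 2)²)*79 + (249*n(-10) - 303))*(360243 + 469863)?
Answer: 27762895170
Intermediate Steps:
n(X) = X²
m(Q) = 7 (m(Q) = 7 + (3 - 5)*0 = 7 - 2*0 = 7 + 0 = 7)
((m(-3)*(-2 - 2)²)*79 + (249*n(-10) - 303))*(360243 + 469863) = ((7*(-2 - 2)²)*79 + (249*(-10)² - 303))*(360243 + 469863) = ((7*(-4)²)*79 + (249*100 - 303))*830106 = ((7*16)*79 + (24900 - 303))*830106 = (112*79 + 24597)*830106 = (8848 + 24597)*830106 = 33445*830106 = 27762895170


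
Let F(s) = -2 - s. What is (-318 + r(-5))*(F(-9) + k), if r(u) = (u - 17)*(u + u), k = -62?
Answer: 5390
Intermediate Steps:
r(u) = 2*u*(-17 + u) (r(u) = (-17 + u)*(2*u) = 2*u*(-17 + u))
(-318 + r(-5))*(F(-9) + k) = (-318 + 2*(-5)*(-17 - 5))*((-2 - 1*(-9)) - 62) = (-318 + 2*(-5)*(-22))*((-2 + 9) - 62) = (-318 + 220)*(7 - 62) = -98*(-55) = 5390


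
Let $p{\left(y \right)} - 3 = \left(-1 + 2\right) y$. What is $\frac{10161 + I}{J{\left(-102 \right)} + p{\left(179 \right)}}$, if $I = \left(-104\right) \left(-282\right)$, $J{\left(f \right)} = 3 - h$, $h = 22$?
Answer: $\frac{39489}{163} \approx 242.26$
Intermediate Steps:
$J{\left(f \right)} = -19$ ($J{\left(f \right)} = 3 - 22 = -19$)
$I = 29328$
$p{\left(y \right)} = 3 + y$ ($p{\left(y \right)} = 3 + \left(-1 + 2\right) y = 3 + 1 y = 3 + y$)
$\frac{10161 + I}{J{\left(-102 \right)} + p{\left(179 \right)}} = \frac{10161 + 29328}{-19 + \left(3 + 179\right)} = \frac{39489}{-19 + 182} = \frac{39489}{163}$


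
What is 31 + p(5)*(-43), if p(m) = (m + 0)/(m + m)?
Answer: 19/2 ≈ 9.5000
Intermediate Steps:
p(m) = ½ (p(m) = m/((2*m)) = m*(1/(2*m)) = ½)
31 + p(5)*(-43) = 31 + (½)*(-43) = 31 - 43/2 = 19/2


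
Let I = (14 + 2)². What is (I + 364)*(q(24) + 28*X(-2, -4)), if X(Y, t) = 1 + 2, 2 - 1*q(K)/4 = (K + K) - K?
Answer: -2480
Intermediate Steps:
q(K) = 8 - 4*K (q(K) = 8 - 4*((K + K) - K) = 8 - 4*(2*K - K) = 8 - 4*K)
I = 256 (I = 16² = 256)
X(Y, t) = 3
(I + 364)*(q(24) + 28*X(-2, -4)) = (256 + 364)*((8 - 4*24) + 28*3) = 620*((8 - 96) + 84) = 620*(-88 + 84) = 620*(-4) = -2480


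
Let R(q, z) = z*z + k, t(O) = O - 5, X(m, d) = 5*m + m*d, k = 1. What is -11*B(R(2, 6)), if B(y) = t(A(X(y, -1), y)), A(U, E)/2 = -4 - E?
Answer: 957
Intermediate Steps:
X(m, d) = 5*m + d*m
A(U, E) = -8 - 2*E (A(U, E) = 2*(-4 - E) = -8 - 2*E)
t(O) = -5 + O
R(q, z) = 1 + z**2 (R(q, z) = z*z + 1 = z**2 + 1 = 1 + z**2)
B(y) = -13 - 2*y (B(y) = -5 + (-8 - 2*y) = -13 - 2*y)
-11*B(R(2, 6)) = -11*(-13 - 2*(1 + 6**2)) = -11*(-13 - 2*(1 + 36)) = -11*(-13 - 2*37) = -11*(-13 - 74) = -11*(-87) = 957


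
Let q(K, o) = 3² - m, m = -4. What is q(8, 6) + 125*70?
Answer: 8763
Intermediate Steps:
q(K, o) = 13 (q(K, o) = 3² - 1*(-4) = 9 + 4 = 13)
q(8, 6) + 125*70 = 13 + 125*70 = 13 + 8750 = 8763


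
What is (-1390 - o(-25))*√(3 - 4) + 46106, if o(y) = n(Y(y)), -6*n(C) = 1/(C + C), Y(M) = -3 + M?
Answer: 46106 - 467041*I/336 ≈ 46106.0 - 1390.0*I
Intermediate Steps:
n(C) = -1/(12*C) (n(C) = -1/(6*(C + C)) = -1/(2*C)/6 = -1/(12*C))
o(y) = -1/(12*(-3 + y))
(-1390 - o(-25))*√(3 - 4) + 46106 = (-1390 - (-1)/(-36 + 12*(-25)))*√(3 - 4) + 46106 = (-1390 - (-1)/(-36 - 300))*√(-1) + 46106 = (-1390 - (-1)/(-336))*I + 46106 = (-1390 - (-1)*(-1)/336)*I + 46106 = (-1390 - 1*1/336)*I + 46106 = (-1390 - 1/336)*I + 46106 = -467041*I/336 + 46106 = 46106 - 467041*I/336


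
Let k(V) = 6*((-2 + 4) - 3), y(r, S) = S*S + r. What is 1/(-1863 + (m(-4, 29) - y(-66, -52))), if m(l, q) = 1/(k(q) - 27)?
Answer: -33/148534 ≈ -0.00022217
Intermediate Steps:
y(r, S) = r + S² (y(r, S) = S² + r = r + S²)
k(V) = -6 (k(V) = 6*(2 - 3) = 6*(-1) = -6)
m(l, q) = -1/33 (m(l, q) = 1/(-6 - 27) = 1/(-33) = -1/33)
1/(-1863 + (m(-4, 29) - y(-66, -52))) = 1/(-1863 + (-1/33 - (-66 + (-52)²))) = 1/(-1863 + (-1/33 - (-66 + 2704))) = 1/(-1863 + (-1/33 - 1*2638)) = 1/(-1863 + (-1/33 - 2638)) = 1/(-1863 - 87055/33) = 1/(-148534/33) = -33/148534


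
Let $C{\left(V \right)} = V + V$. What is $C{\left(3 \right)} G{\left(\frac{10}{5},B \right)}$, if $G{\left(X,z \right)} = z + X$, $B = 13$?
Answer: $90$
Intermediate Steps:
$C{\left(V \right)} = 2 V$
$G{\left(X,z \right)} = X + z$
$C{\left(3 \right)} G{\left(\frac{10}{5},B \right)} = 2 \cdot 3 \left(\frac{10}{5} + 13\right) = 6 \left(10 \cdot \frac{1}{5} + 13\right) = 6 \left(2 + 13\right) = 6 \cdot 15 = 90$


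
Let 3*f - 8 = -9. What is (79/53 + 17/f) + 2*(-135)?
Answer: -16934/53 ≈ -319.51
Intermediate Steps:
f = -1/3 (f = 8/3 + (1/3)*(-9) = 8/3 - 3 = -1/3 ≈ -0.33333)
(79/53 + 17/f) + 2*(-135) = (79/53 + 17/(-1/3)) + 2*(-135) = (79*(1/53) + 17*(-3)) - 270 = (79/53 - 51) - 270 = -2624/53 - 270 = -16934/53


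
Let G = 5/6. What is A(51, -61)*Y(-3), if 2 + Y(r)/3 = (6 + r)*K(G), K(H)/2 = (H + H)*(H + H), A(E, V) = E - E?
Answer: 0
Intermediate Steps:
G = ⅚ (G = 5*(⅙) = ⅚ ≈ 0.83333)
A(E, V) = 0
K(H) = 8*H² (K(H) = 2*((H + H)*(H + H)) = 2*((2*H)*(2*H)) = 2*(4*H²) = 8*H²)
Y(r) = 94 + 50*r/3 (Y(r) = -6 + 3*((6 + r)*(8*(⅚)²)) = -6 + 3*((6 + r)*(8*(25/36))) = -6 + 3*((6 + r)*(50/9)) = -6 + 3*(100/3 + 50*r/9) = -6 + (100 + 50*r/3) = 94 + 50*r/3)
A(51, -61)*Y(-3) = 0*(94 + (50/3)*(-3)) = 0*(94 - 50) = 0*44 = 0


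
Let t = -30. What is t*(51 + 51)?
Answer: -3060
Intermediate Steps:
t*(51 + 51) = -30*(51 + 51) = -30*102 = -3060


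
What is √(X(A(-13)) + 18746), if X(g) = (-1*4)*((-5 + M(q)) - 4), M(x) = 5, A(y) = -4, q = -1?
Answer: √18762 ≈ 136.97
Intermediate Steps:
X(g) = 16 (X(g) = (-1*4)*((-5 + 5) - 4) = -4*(0 - 4) = -4*(-4) = 16)
√(X(A(-13)) + 18746) = √(16 + 18746) = √18762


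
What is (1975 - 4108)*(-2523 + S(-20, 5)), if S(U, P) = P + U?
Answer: 5413554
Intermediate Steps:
(1975 - 4108)*(-2523 + S(-20, 5)) = (1975 - 4108)*(-2523 + (5 - 20)) = -2133*(-2523 - 15) = -2133*(-2538) = 5413554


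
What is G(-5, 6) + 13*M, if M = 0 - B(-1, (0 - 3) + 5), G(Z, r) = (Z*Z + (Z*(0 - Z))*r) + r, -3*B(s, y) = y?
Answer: -331/3 ≈ -110.33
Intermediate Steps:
B(s, y) = -y/3
G(Z, r) = r + Z² - r*Z² (G(Z, r) = (Z² + (Z*(-Z))*r) + r = (Z² + (-Z²)*r) + r = (Z² - r*Z²) + r = r + Z² - r*Z²)
M = ⅔ (M = 0 - (-1)*((0 - 3) + 5)/3 = 0 - (-1)*(-3 + 5)/3 = 0 - (-1)*2/3 = 0 - 1*(-⅔) = 0 + ⅔ = ⅔ ≈ 0.66667)
G(-5, 6) + 13*M = (6 + (-5)² - 1*6*(-5)²) + 13*(⅔) = (6 + 25 - 1*6*25) + 26/3 = (6 + 25 - 150) + 26/3 = -119 + 26/3 = -331/3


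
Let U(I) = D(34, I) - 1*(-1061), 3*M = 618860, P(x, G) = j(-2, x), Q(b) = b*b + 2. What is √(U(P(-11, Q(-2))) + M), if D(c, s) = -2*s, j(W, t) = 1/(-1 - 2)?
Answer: √1866135/3 ≈ 455.35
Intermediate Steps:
Q(b) = 2 + b² (Q(b) = b² + 2 = 2 + b²)
j(W, t) = -⅓ (j(W, t) = 1/(-3) = -⅓)
P(x, G) = -⅓
M = 618860/3 (M = (⅓)*618860 = 618860/3 ≈ 2.0629e+5)
U(I) = 1061 - 2*I (U(I) = -2*I - 1*(-1061) = -2*I + 1061 = 1061 - 2*I)
√(U(P(-11, Q(-2))) + M) = √((1061 - 2*(-⅓)) + 618860/3) = √((1061 + ⅔) + 618860/3) = √(3185/3 + 618860/3) = √(622045/3) = √1866135/3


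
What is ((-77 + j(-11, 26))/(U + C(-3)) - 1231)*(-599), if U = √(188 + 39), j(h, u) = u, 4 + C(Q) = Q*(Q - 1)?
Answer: 119946755/163 + 30549*√227/163 ≈ 7.3869e+5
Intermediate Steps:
C(Q) = -4 + Q*(-1 + Q) (C(Q) = -4 + Q*(Q - 1) = -4 + Q*(-1 + Q))
U = √227 ≈ 15.067
((-77 + j(-11, 26))/(U + C(-3)) - 1231)*(-599) = ((-77 + 26)/(√227 + (-4 + (-3)² - 1*(-3))) - 1231)*(-599) = (-51/(√227 + (-4 + 9 + 3)) - 1231)*(-599) = (-51/(√227 + 8) - 1231)*(-599) = (-51/(8 + √227) - 1231)*(-599) = (-1231 - 51/(8 + √227))*(-599) = 737369 + 30549/(8 + √227)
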